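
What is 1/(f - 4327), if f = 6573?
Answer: 1/2246 ≈ 0.00044524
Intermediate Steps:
1/(f - 4327) = 1/(6573 - 4327) = 1/2246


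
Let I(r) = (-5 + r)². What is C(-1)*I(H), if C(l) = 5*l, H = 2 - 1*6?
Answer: -405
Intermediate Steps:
H = -4 (H = 2 - 6 = -4)
C(-1)*I(H) = (5*(-1))*(-5 - 4)² = -5*(-9)² = -5*81 = -405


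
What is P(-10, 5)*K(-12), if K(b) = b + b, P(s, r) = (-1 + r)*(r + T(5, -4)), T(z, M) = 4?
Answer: -864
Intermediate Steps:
P(s, r) = (-1 + r)*(4 + r) (P(s, r) = (-1 + r)*(r + 4) = (-1 + r)*(4 + r))
K(b) = 2*b
P(-10, 5)*K(-12) = (-4 + 5² + 3*5)*(2*(-12)) = (-4 + 25 + 15)*(-24) = 36*(-24) = -864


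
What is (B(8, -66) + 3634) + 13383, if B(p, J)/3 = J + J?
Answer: 16621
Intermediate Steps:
B(p, J) = 6*J (B(p, J) = 3*(J + J) = 3*(2*J) = 6*J)
(B(8, -66) + 3634) + 13383 = (6*(-66) + 3634) + 13383 = (-396 + 3634) + 13383 = 3238 + 13383 = 16621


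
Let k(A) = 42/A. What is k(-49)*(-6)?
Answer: 36/7 ≈ 5.1429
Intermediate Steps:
k(-49)*(-6) = (42/(-49))*(-6) = (42*(-1/49))*(-6) = -6/7*(-6) = 36/7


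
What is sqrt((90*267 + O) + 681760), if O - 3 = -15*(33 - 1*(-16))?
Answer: sqrt(705058) ≈ 839.68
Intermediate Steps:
O = -732 (O = 3 - 15*(33 - 1*(-16)) = 3 - 15*(33 + 16) = 3 - 15*49 = 3 - 735 = -732)
sqrt((90*267 + O) + 681760) = sqrt((90*267 - 732) + 681760) = sqrt((24030 - 732) + 681760) = sqrt(23298 + 681760) = sqrt(705058)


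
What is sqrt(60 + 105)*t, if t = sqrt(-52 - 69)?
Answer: 11*I*sqrt(165) ≈ 141.3*I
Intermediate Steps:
t = 11*I (t = sqrt(-121) = 11*I ≈ 11.0*I)
sqrt(60 + 105)*t = sqrt(60 + 105)*(11*I) = sqrt(165)*(11*I) = 11*I*sqrt(165)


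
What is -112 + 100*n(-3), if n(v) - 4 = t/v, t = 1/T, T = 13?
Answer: 11132/39 ≈ 285.44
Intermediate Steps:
t = 1/13 ≈ 0.076923
n(v) = 4 + 1/(13*v)
-112 + 100*n(-3) = -112 + 100*(4 + (1/13)/(-3)) = -112 + 100*(4 + (1/13)*(-⅓)) = -112 + 100*(4 - 1/39) = -112 + 100*(155/39) = -112 + 15500/39 = 11132/39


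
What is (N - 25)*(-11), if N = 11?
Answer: 154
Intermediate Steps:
(N - 25)*(-11) = (11 - 25)*(-11) = -14*(-11) = 154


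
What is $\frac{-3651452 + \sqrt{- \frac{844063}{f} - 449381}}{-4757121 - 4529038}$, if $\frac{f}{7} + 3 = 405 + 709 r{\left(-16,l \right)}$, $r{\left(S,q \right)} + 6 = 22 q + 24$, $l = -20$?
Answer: $\frac{3651452}{9286159} - \frac{3 i \sqrt{54608148771121113}}{9711335075974} \approx 0.39321 - 7.2189 \cdot 10^{-5} i$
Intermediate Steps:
$r{\left(S,q \right)} = 18 + 22 q$ ($r{\left(S,q \right)} = -6 + \left(22 q + 24\right) = -6 + \left(24 + 22 q\right) = 18 + 22 q$)
$f = -2091572$ ($f = -21 + 7 \left(405 + 709 \left(18 + 22 \left(-20\right)\right)\right) = -21 + 7 \left(405 + 709 \left(18 - 440\right)\right) = -21 + 7 \left(405 + 709 \left(-422\right)\right) = -21 + 7 \left(405 - 299198\right) = -21 + 7 \left(-298793\right) = -21 - 2091551 = -2091572$)
$\frac{-3651452 + \sqrt{- \frac{844063}{f} - 449381}}{-4757121 - 4529038} = \frac{-3651452 + \sqrt{- \frac{844063}{-2091572} - 449381}}{-4757121 - 4529038} = \frac{-3651452 + \sqrt{\left(-844063\right) \left(- \frac{1}{2091572}\right) - 449381}}{-9286159} = \left(-3651452 + \sqrt{\frac{844063}{2091572} - 449381}\right) \left(- \frac{1}{9286159}\right) = \left(-3651452 + \sqrt{- \frac{939911872869}{2091572}}\right) \left(- \frac{1}{9286159}\right) = \left(-3651452 + \frac{3 i \sqrt{54608148771121113}}{1045786}\right) \left(- \frac{1}{9286159}\right) = \frac{3651452}{9286159} - \frac{3 i \sqrt{54608148771121113}}{9711335075974}$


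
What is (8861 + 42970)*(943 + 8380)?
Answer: 483220413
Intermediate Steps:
(8861 + 42970)*(943 + 8380) = 51831*9323 = 483220413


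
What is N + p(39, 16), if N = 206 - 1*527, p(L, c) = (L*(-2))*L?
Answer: -3363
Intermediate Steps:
p(L, c) = -2*L² (p(L, c) = (-2*L)*L = -2*L²)
N = -321 (N = 206 - 527 = -321)
N + p(39, 16) = -321 - 2*39² = -321 - 2*1521 = -321 - 3042 = -3363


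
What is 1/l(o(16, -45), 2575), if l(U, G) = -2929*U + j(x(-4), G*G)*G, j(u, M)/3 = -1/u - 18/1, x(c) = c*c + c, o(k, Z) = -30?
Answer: -4/207295 ≈ -1.9296e-5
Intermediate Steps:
x(c) = c + c² (x(c) = c² + c = c + c²)
j(u, M) = -54 - 3/u (j(u, M) = 3*(-1/u - 18/1) = 3*(-1/u - 18*1) = 3*(-1/u - 18) = 3*(-18 - 1/u) = -54 - 3/u)
l(U, G) = -2929*U - 217*G/4 (l(U, G) = -2929*U + (-54 - 3*(-1/(4*(1 - 4))))*G = -2929*U + (-54 - 3/((-4*(-3))))*G = -2929*U + (-54 - 3/12)*G = -2929*U + (-54 - 3*1/12)*G = -2929*U + (-54 - ¼)*G = -2929*U - 217*G/4)
1/l(o(16, -45), 2575) = 1/(-2929*(-30) - 217/4*2575) = 1/(87870 - 558775/4) = 1/(-207295/4) = -4/207295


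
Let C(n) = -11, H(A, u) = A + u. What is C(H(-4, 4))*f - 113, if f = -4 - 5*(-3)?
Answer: -234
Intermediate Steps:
f = 11 (f = -4 + 15 = 11)
C(H(-4, 4))*f - 113 = -11*11 - 113 = -121 - 113 = -234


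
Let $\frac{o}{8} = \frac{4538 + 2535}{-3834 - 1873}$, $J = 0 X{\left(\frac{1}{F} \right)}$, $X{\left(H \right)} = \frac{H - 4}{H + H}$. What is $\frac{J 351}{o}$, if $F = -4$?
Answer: $0$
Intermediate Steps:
$X{\left(H \right)} = \frac{-4 + H}{2 H}$
$J = 0$ ($J = 0 \frac{-4 + \frac{1}{-4}}{2 \frac{1}{-4}} = 0 \frac{-4 - \frac{1}{4}}{2 \left(- \frac{1}{4}\right)} = 0 \cdot \frac{1}{2} \left(-4\right) \left(- \frac{17}{4}\right) = 0 \cdot \frac{17}{2} = 0$)
$o = - \frac{56584}{5707}$ ($o = 8 \frac{4538 + 2535}{-3834 - 1873} = 8 \frac{7073}{-5707} = 8 \cdot 7073 \left(- \frac{1}{5707}\right) = 8 \left(- \frac{7073}{5707}\right) = - \frac{56584}{5707} \approx -9.9148$)
$\frac{J 351}{o} = \frac{0 \cdot 351}{- \frac{56584}{5707}} = 0 \left(- \frac{5707}{56584}\right) = 0$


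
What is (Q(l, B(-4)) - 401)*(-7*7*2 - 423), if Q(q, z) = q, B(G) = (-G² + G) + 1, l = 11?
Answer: 203190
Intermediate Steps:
B(G) = 1 + G - G² (B(G) = (G - G²) + 1 = 1 + G - G²)
(Q(l, B(-4)) - 401)*(-7*7*2 - 423) = (11 - 401)*(-7*7*2 - 423) = -390*(-49*2 - 423) = -390*(-98 - 423) = -390*(-521) = 203190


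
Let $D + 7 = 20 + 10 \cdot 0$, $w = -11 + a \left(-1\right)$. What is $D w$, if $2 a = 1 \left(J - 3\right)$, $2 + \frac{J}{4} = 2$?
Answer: $- \frac{247}{2} \approx -123.5$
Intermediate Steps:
$J = 0$ ($J = -8 + 4 \cdot 2 = -8 + 8 = 0$)
$a = - \frac{3}{2}$ ($a = \frac{1 \left(0 - 3\right)}{2} = \frac{1 \left(-3\right)}{2} = \frac{1}{2} \left(-3\right) = - \frac{3}{2} \approx -1.5$)
$w = - \frac{19}{2}$ ($w = -11 - - \frac{3}{2} = -11 + \frac{3}{2} = - \frac{19}{2} \approx -9.5$)
$D = 13$ ($D = -7 + \left(20 + 10 \cdot 0\right) = -7 + \left(20 + 0\right) = -7 + 20 = 13$)
$D w = 13 \left(- \frac{19}{2}\right) = - \frac{247}{2}$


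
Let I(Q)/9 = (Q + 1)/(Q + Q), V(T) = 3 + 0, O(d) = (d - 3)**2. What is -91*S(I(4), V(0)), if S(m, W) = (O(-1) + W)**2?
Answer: -32851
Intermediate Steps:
O(d) = (-3 + d)**2
V(T) = 3
I(Q) = 9*(1 + Q)/(2*Q) (I(Q) = 9*((Q + 1)/(Q + Q)) = 9*((1 + Q)/((2*Q))) = 9*((1 + Q)*(1/(2*Q))) = 9*((1 + Q)/(2*Q)) = 9*(1 + Q)/(2*Q))
S(m, W) = (16 + W)**2 (S(m, W) = ((-3 - 1)**2 + W)**2 = ((-4)**2 + W)**2 = (16 + W)**2)
-91*S(I(4), V(0)) = -91*(16 + 3)**2 = -91*19**2 = -91*361 = -32851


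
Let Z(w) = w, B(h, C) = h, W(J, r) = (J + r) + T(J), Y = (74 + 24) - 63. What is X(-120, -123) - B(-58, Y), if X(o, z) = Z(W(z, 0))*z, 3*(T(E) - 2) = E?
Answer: 19984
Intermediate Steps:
T(E) = 2 + E/3
Y = 35 (Y = 98 - 63 = 35)
W(J, r) = 2 + r + 4*J/3 (W(J, r) = (J + r) + (2 + J/3) = 2 + r + 4*J/3)
X(o, z) = z*(2 + 4*z/3) (X(o, z) = (2 + 0 + 4*z/3)*z = (2 + 4*z/3)*z = z*(2 + 4*z/3))
X(-120, -123) - B(-58, Y) = (⅔)*(-123)*(3 + 2*(-123)) - 1*(-58) = (⅔)*(-123)*(3 - 246) + 58 = (⅔)*(-123)*(-243) + 58 = 19926 + 58 = 19984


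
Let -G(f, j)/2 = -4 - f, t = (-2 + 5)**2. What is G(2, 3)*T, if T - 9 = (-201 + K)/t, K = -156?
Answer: -368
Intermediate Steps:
t = 9 (t = 3**2 = 9)
G(f, j) = 8 + 2*f (G(f, j) = -2*(-4 - f) = 8 + 2*f)
T = -92/3 (T = 9 + (-201 - 156)/9 = 9 - 357*1/9 = 9 - 119/3 = -92/3 ≈ -30.667)
G(2, 3)*T = (8 + 2*2)*(-92/3) = (8 + 4)*(-92/3) = 12*(-92/3) = -368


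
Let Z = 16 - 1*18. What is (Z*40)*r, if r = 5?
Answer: -400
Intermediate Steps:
Z = -2 (Z = 16 - 18 = -2)
(Z*40)*r = -2*40*5 = -80*5 = -400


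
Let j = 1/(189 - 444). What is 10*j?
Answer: -2/51 ≈ -0.039216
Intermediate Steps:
j = -1/255 (j = 1/(-255) = -1/255 ≈ -0.0039216)
10*j = 10*(-1/255) = -2/51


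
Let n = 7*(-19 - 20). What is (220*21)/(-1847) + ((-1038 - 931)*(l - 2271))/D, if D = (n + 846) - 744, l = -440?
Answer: -9860000293/315837 ≈ -31219.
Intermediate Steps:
n = -273 (n = 7*(-39) = -273)
D = -171 (D = (-273 + 846) - 744 = 573 - 744 = -171)
(220*21)/(-1847) + ((-1038 - 931)*(l - 2271))/D = (220*21)/(-1847) + ((-1038 - 931)*(-440 - 2271))/(-171) = 4620*(-1/1847) - 1969*(-2711)*(-1/171) = -4620/1847 + 5337959*(-1/171) = -4620/1847 - 5337959/171 = -9860000293/315837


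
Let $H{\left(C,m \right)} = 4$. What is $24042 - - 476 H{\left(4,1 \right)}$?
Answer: $25946$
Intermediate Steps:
$24042 - - 476 H{\left(4,1 \right)} = 24042 - \left(-476\right) 4 = 24042 - -1904 = 24042 + 1904 = 25946$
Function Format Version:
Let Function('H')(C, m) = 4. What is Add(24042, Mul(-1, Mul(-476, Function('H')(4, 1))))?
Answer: 25946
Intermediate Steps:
Add(24042, Mul(-1, Mul(-476, Function('H')(4, 1)))) = Add(24042, Mul(-1, Mul(-476, 4))) = Add(24042, Mul(-1, -1904)) = Add(24042, 1904) = 25946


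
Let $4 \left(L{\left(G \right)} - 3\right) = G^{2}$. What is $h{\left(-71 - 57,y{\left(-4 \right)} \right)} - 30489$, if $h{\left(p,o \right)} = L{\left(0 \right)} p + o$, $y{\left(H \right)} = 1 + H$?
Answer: $-30876$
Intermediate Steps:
$L{\left(G \right)} = 3 + \frac{G^{2}}{4}$
$h{\left(p,o \right)} = o + 3 p$ ($h{\left(p,o \right)} = \left(3 + \frac{0^{2}}{4}\right) p + o = \left(3 + \frac{1}{4} \cdot 0\right) p + o = \left(3 + 0\right) p + o = 3 p + o = o + 3 p$)
$h{\left(-71 - 57,y{\left(-4 \right)} \right)} - 30489 = \left(\left(1 - 4\right) + 3 \left(-71 - 57\right)\right) - 30489 = \left(-3 + 3 \left(-71 - 57\right)\right) - 30489 = \left(-3 + 3 \left(-128\right)\right) - 30489 = \left(-3 - 384\right) - 30489 = -387 - 30489 = -30876$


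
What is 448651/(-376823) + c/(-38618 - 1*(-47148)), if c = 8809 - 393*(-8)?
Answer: 677172289/3214300190 ≈ 0.21067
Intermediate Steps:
c = 11953 (c = 8809 + 3144 = 11953)
448651/(-376823) + c/(-38618 - 1*(-47148)) = 448651/(-376823) + 11953/(-38618 - 1*(-47148)) = 448651*(-1/376823) + 11953/(-38618 + 47148) = -448651/376823 + 11953/8530 = 677172289/3214300190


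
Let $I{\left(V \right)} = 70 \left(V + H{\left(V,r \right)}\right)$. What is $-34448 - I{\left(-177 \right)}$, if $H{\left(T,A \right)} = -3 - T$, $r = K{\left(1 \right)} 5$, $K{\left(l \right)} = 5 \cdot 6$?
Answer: $-34238$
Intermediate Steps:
$K{\left(l \right)} = 30$
$r = 150$ ($r = 30 \cdot 5 = 150$)
$I{\left(V \right)} = -210$ ($I{\left(V \right)} = 70 \left(V - \left(3 + V\right)\right) = 70 \left(-3\right) = -210$)
$-34448 - I{\left(-177 \right)} = -34448 - -210 = -34448 + 210 = -34238$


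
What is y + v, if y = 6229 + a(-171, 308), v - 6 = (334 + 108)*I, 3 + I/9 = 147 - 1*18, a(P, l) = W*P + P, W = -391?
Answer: 574153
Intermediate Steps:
a(P, l) = -390*P (a(P, l) = -391*P + P = -390*P)
I = 1134 (I = -27 + 9*(147 - 1*18) = -27 + 9*(147 - 18) = -27 + 9*129 = -27 + 1161 = 1134)
v = 501234 (v = 6 + (334 + 108)*1134 = 6 + 442*1134 = 6 + 501228 = 501234)
y = 72919 (y = 6229 - 390*(-171) = 6229 + 66690 = 72919)
y + v = 72919 + 501234 = 574153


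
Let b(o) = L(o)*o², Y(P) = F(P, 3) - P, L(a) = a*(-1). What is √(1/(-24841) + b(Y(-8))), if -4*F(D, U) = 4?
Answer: 4*I*√13228552889/24841 ≈ 18.52*I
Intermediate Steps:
F(D, U) = -1 (F(D, U) = -¼*4 = -1)
L(a) = -a
Y(P) = -1 - P
b(o) = -o³ (b(o) = (-o)*o² = -o³)
√(1/(-24841) + b(Y(-8))) = √(1/(-24841) - (-1 - 1*(-8))³) = √(-1/24841 - (-1 + 8)³) = √(-1/24841 - 1*7³) = √(-1/24841 - 1*343) = √(-1/24841 - 343) = √(-8520464/24841) = 4*I*√13228552889/24841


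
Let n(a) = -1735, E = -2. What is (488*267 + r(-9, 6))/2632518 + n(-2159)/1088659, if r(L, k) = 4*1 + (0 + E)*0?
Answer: 68642424485/1432957206681 ≈ 0.047903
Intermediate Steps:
r(L, k) = 4 (r(L, k) = 4*1 + (0 - 2)*0 = 4 - 2*0 = 4 + 0 = 4)
(488*267 + r(-9, 6))/2632518 + n(-2159)/1088659 = (488*267 + 4)/2632518 - 1735/1088659 = (130296 + 4)*(1/2632518) - 1735*1/1088659 = 130300*(1/2632518) - 1735/1088659 = 65150/1316259 - 1735/1088659 = 68642424485/1432957206681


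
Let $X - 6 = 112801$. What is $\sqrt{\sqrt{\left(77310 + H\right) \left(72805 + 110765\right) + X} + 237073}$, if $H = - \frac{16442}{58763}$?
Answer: $\frac{\sqrt{818634445635337 + 58763 \sqrt{49005765836068008463}}}{58763} \approx 596.83$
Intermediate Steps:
$H = - \frac{16442}{58763}$ ($H = \left(-16442\right) \frac{1}{58763} = - \frac{16442}{58763} \approx -0.2798$)
$X = 112807$ ($X = 6 + 112801 = 112807$)
$\sqrt{\sqrt{\left(77310 + H\right) \left(72805 + 110765\right) + X} + 237073} = \sqrt{\sqrt{\left(77310 - \frac{16442}{58763}\right) \left(72805 + 110765\right) + 112807} + 237073} = \sqrt{\sqrt{\frac{4542951088}{58763} \cdot 183570 + 112807} + 237073} = \sqrt{\sqrt{\frac{833949531224160}{58763} + 112807} + 237073} = \sqrt{\sqrt{\frac{833956160101901}{58763}} + 237073} = \sqrt{\frac{\sqrt{49005765836068008463}}{58763} + 237073} = \sqrt{237073 + \frac{\sqrt{49005765836068008463}}{58763}}$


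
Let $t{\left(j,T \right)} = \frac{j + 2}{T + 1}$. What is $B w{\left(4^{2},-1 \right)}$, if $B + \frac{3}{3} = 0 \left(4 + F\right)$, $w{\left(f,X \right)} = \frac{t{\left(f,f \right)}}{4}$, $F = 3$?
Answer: $- \frac{9}{34} \approx -0.26471$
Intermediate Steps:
$t{\left(j,T \right)} = \frac{2 + j}{1 + T}$
$w{\left(f,X \right)} = \frac{2 + f}{4 \left(1 + f\right)}$ ($w{\left(f,X \right)} = \frac{\frac{1}{1 + f} \left(2 + f\right)}{4} = \frac{2 + f}{1 + f} \frac{1}{4} = \frac{2 + f}{4 \left(1 + f\right)}$)
$B = -1$ ($B = -1 + 0 \left(4 + 3\right) = -1 + 0 \cdot 7 = -1 + 0 = -1$)
$B w{\left(4^{2},-1 \right)} = - \frac{2 + 4^{2}}{4 \left(1 + 4^{2}\right)} = - \frac{2 + 16}{4 \left(1 + 16\right)} = - \frac{18}{4 \cdot 17} = \left(-1\right) \frac{9}{34} = - \frac{9}{34}$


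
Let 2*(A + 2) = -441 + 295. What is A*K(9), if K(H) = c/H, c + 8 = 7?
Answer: 25/3 ≈ 8.3333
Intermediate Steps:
c = -1 (c = -8 + 7 = -1)
K(H) = -1/H
A = -75 (A = -2 + (-441 + 295)/2 = -2 + (½)*(-146) = -2 - 73 = -75)
A*K(9) = -(-75)/9 = -75*(-⅑) = 25/3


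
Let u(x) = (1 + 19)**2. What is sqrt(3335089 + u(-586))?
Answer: sqrt(3335489) ≈ 1826.3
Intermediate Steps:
u(x) = 400 (u(x) = 20**2 = 400)
sqrt(3335089 + u(-586)) = sqrt(3335089 + 400) = sqrt(3335489)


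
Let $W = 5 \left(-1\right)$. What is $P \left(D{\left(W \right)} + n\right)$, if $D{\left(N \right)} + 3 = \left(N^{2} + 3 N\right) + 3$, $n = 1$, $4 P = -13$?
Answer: $- \frac{143}{4} \approx -35.75$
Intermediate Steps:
$P = - \frac{13}{4}$ ($P = \frac{1}{4} \left(-13\right) = - \frac{13}{4} \approx -3.25$)
$W = -5$
$D{\left(N \right)} = N^{2} + 3 N$ ($D{\left(N \right)} = -3 + \left(\left(N^{2} + 3 N\right) + 3\right) = -3 + \left(3 + N^{2} + 3 N\right) = N^{2} + 3 N$)
$P \left(D{\left(W \right)} + n\right) = - \frac{13 \left(- 5 \left(3 - 5\right) + 1\right)}{4} = - \frac{13 \left(\left(-5\right) \left(-2\right) + 1\right)}{4} = - \frac{13 \left(10 + 1\right)}{4} = \left(- \frac{13}{4}\right) 11 = - \frac{143}{4}$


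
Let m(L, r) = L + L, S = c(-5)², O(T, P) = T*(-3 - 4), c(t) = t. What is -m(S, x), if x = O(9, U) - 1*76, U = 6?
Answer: -50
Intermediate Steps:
O(T, P) = -7*T (O(T, P) = T*(-7) = -7*T)
x = -139 (x = -7*9 - 1*76 = -63 - 76 = -139)
S = 25 (S = (-5)² = 25)
m(L, r) = 2*L
-m(S, x) = -2*25 = -1*50 = -50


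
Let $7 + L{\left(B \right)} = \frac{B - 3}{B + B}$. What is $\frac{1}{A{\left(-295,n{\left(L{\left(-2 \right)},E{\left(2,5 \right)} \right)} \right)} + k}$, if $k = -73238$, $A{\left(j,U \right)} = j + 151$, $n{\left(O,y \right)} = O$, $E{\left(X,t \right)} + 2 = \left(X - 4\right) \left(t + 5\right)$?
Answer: $- \frac{1}{73382} \approx -1.3627 \cdot 10^{-5}$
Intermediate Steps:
$L{\left(B \right)} = -7 + \frac{-3 + B}{2 B}$ ($L{\left(B \right)} = -7 + \frac{B - 3}{B + B} = -7 + \frac{-3 + B}{2 B}$)
$E{\left(X,t \right)} = -2 + \left(-4 + X\right) \left(5 + t\right)$ ($E{\left(X,t \right)} = -2 + \left(X - 4\right) \left(t + 5\right) = -2 + \left(-4 + X\right) \left(5 + t\right)$)
$A{\left(j,U \right)} = 151 + j$
$\frac{1}{A{\left(-295,n{\left(L{\left(-2 \right)},E{\left(2,5 \right)} \right)} \right)} + k} = \frac{1}{\left(151 - 295\right) - 73238} = \frac{1}{-144 - 73238} = \frac{1}{-73382} = - \frac{1}{73382}$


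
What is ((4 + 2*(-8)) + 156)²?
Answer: 20736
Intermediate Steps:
((4 + 2*(-8)) + 156)² = ((4 - 16) + 156)² = (-12 + 156)² = 144² = 20736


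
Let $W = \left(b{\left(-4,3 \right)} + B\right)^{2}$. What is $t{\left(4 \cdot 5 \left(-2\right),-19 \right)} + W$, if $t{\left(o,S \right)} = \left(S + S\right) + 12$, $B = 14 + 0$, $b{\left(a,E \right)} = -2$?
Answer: $118$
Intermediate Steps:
$B = 14$
$t{\left(o,S \right)} = 12 + 2 S$ ($t{\left(o,S \right)} = 2 S + 12 = 12 + 2 S$)
$W = 144$ ($W = \left(-2 + 14\right)^{2} = 12^{2} = 144$)
$t{\left(4 \cdot 5 \left(-2\right),-19 \right)} + W = \left(12 + 2 \left(-19\right)\right) + 144 = \left(12 - 38\right) + 144 = -26 + 144 = 118$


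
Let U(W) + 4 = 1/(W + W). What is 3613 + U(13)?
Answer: 93835/26 ≈ 3609.0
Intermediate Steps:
U(W) = -4 + 1/(2*W) (U(W) = -4 + 1/(W + W) = -4 + 1/(2*W))
3613 + U(13) = 3613 + (-4 + (1/2)/13) = 3613 + (-4 + (1/2)*(1/13)) = 3613 + (-4 + 1/26) = 3613 - 103/26 = 93835/26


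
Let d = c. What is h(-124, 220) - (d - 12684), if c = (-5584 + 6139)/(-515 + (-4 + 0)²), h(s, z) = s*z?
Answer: -7282849/499 ≈ -14595.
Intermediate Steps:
c = -555/499 (c = 555/(-515 + (-4)²) = 555/(-515 + 16) = 555/(-499) = 555*(-1/499) = -555/499 ≈ -1.1122)
d = -555/499 ≈ -1.1122
h(-124, 220) - (d - 12684) = -124*220 - (-555/499 - 12684) = -27280 - 1*(-6329871/499) = -27280 + 6329871/499 = -7282849/499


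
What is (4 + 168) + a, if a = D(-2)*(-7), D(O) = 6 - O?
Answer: 116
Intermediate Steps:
a = -56 (a = (6 - 1*(-2))*(-7) = (6 + 2)*(-7) = 8*(-7) = -56)
(4 + 168) + a = (4 + 168) - 56 = 172 - 56 = 116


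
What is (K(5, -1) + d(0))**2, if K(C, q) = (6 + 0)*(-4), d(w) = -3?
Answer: 729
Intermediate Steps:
K(C, q) = -24 (K(C, q) = 6*(-4) = -24)
(K(5, -1) + d(0))**2 = (-24 - 3)**2 = (-27)**2 = 729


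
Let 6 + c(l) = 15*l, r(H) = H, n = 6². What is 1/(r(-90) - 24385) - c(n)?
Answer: -13069651/24475 ≈ -534.00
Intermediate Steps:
n = 36
c(l) = -6 + 15*l
1/(r(-90) - 24385) - c(n) = 1/(-90 - 24385) - (-6 + 15*36) = 1/(-24475) - (-6 + 540) = -1/24475 - 1*534 = -1/24475 - 534 = -13069651/24475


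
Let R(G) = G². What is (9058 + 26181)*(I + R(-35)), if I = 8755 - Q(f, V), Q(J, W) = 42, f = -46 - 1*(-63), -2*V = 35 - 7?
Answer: 350205182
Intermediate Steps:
V = -14 (V = -(35 - 7)/2 = -½*28 = -14)
f = 17 (f = -46 + 63 = 17)
I = 8713 (I = 8755 - 1*42 = 8755 - 42 = 8713)
(9058 + 26181)*(I + R(-35)) = (9058 + 26181)*(8713 + (-35)²) = 35239*(8713 + 1225) = 35239*9938 = 350205182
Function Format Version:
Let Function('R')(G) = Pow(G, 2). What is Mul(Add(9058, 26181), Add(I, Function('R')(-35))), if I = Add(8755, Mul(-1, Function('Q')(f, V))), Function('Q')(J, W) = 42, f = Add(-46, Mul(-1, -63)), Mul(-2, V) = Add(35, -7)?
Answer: 350205182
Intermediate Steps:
V = -14 (V = Mul(Rational(-1, 2), Add(35, -7)) = Mul(Rational(-1, 2), 28) = -14)
f = 17 (f = Add(-46, 63) = 17)
I = 8713 (I = Add(8755, Mul(-1, 42)) = Add(8755, -42) = 8713)
Mul(Add(9058, 26181), Add(I, Function('R')(-35))) = Mul(Add(9058, 26181), Add(8713, Pow(-35, 2))) = Mul(35239, Add(8713, 1225)) = Mul(35239, 9938) = 350205182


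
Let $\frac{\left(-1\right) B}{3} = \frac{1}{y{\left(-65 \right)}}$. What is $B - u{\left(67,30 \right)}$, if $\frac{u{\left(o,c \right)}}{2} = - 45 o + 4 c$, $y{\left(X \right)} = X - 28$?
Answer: $\frac{179491}{31} \approx 5790.0$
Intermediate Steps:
$y{\left(X \right)} = -28 + X$
$u{\left(o,c \right)} = - 90 o + 8 c$ ($u{\left(o,c \right)} = 2 \left(- 45 o + 4 c\right) = - 90 o + 8 c$)
$B = \frac{1}{31}$ ($B = - \frac{3}{-28 - 65} = - \frac{3}{-93} = \left(-3\right) \left(- \frac{1}{93}\right) = \frac{1}{31} \approx 0.032258$)
$B - u{\left(67,30 \right)} = \frac{1}{31} - \left(\left(-90\right) 67 + 8 \cdot 30\right) = \frac{1}{31} - \left(-6030 + 240\right) = \frac{1}{31} - -5790 = \frac{1}{31} + 5790 = \frac{179491}{31}$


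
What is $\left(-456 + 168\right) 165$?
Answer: $-47520$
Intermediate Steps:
$\left(-456 + 168\right) 165 = \left(-288\right) 165 = -47520$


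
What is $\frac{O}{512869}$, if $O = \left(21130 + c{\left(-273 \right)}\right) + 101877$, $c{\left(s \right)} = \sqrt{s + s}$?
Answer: $\frac{123007}{512869} + \frac{i \sqrt{546}}{512869} \approx 0.23984 + 4.5561 \cdot 10^{-5} i$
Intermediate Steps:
$c{\left(s \right)} = \sqrt{2} \sqrt{s}$ ($c{\left(s \right)} = \sqrt{2 s} = \sqrt{2} \sqrt{s}$)
$O = 123007 + i \sqrt{546}$ ($O = \left(21130 + \sqrt{2} \sqrt{-273}\right) + 101877 = \left(21130 + \sqrt{2} i \sqrt{273}\right) + 101877 = \left(21130 + i \sqrt{546}\right) + 101877 = 123007 + i \sqrt{546} \approx 1.2301 \cdot 10^{5} + 23.367 i$)
$\frac{O}{512869} = \frac{123007 + i \sqrt{546}}{512869} = \left(123007 + i \sqrt{546}\right) \frac{1}{512869} = \frac{123007}{512869} + \frac{i \sqrt{546}}{512869}$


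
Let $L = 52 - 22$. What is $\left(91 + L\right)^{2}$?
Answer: $14641$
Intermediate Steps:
$L = 30$
$\left(91 + L\right)^{2} = \left(91 + 30\right)^{2} = 121^{2} = 14641$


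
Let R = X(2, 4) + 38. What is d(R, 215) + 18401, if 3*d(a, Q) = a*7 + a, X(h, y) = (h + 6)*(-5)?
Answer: 55187/3 ≈ 18396.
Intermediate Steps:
X(h, y) = -30 - 5*h (X(h, y) = (6 + h)*(-5) = -30 - 5*h)
R = -2 (R = (-30 - 5*2) + 38 = (-30 - 10) + 38 = -40 + 38 = -2)
d(a, Q) = 8*a/3 (d(a, Q) = (a*7 + a)/3 = (7*a + a)/3 = (8*a)/3 = 8*a/3)
d(R, 215) + 18401 = (8/3)*(-2) + 18401 = -16/3 + 18401 = 55187/3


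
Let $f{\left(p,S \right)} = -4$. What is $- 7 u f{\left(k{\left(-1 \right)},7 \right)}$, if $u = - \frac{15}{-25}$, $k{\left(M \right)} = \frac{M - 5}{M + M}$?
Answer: $\frac{84}{5} \approx 16.8$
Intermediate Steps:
$k{\left(M \right)} = \frac{-5 + M}{2 M}$
$u = \frac{3}{5}$ ($u = \left(-15\right) \left(- \frac{1}{25}\right) = \frac{3}{5} \approx 0.6$)
$- 7 u f{\left(k{\left(-1 \right)},7 \right)} = \left(-7\right) \frac{3}{5} \left(-4\right) = \left(- \frac{21}{5}\right) \left(-4\right) = \frac{84}{5}$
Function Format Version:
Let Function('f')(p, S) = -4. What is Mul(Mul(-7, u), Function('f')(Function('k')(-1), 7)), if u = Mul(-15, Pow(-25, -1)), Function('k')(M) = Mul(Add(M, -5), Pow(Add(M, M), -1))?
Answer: Rational(84, 5) ≈ 16.800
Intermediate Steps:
Function('k')(M) = Mul(Rational(1, 2), Pow(M, -1), Add(-5, M)) (Function('k')(M) = Mul(Add(-5, M), Pow(Mul(2, M), -1)) = Mul(Add(-5, M), Mul(Rational(1, 2), Pow(M, -1))) = Mul(Rational(1, 2), Pow(M, -1), Add(-5, M)))
u = Rational(3, 5) (u = Mul(-15, Rational(-1, 25)) = Rational(3, 5) ≈ 0.60000)
Mul(Mul(-7, u), Function('f')(Function('k')(-1), 7)) = Mul(Mul(-7, Rational(3, 5)), -4) = Mul(Rational(-21, 5), -4) = Rational(84, 5)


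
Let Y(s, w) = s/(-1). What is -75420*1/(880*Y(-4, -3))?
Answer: -3771/176 ≈ -21.426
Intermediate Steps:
Y(s, w) = -s (Y(s, w) = s*(-1) = -s)
-75420*1/(880*Y(-4, -3)) = -75420/((-1*(-4)*20)*44) = -75420/((4*20)*44) = -75420/(80*44) = -75420/3520 = -75420*1/3520 = -3771/176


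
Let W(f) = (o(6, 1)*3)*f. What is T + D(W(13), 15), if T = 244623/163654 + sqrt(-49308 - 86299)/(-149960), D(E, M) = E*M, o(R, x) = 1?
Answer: 95982213/163654 - I*sqrt(135607)/149960 ≈ 586.5 - 0.0024556*I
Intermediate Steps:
W(f) = 3*f (W(f) = (1*3)*f = 3*f)
T = 244623/163654 - I*sqrt(135607)/149960 (T = 244623*(1/163654) + sqrt(-135607)*(-1/149960) = 244623/163654 + (I*sqrt(135607))*(-1/149960) = 244623/163654 - I*sqrt(135607)/149960 ≈ 1.4948 - 0.0024556*I)
T + D(W(13), 15) = (244623/163654 - I*sqrt(135607)/149960) + (3*13)*15 = (244623/163654 - I*sqrt(135607)/149960) + 39*15 = (244623/163654 - I*sqrt(135607)/149960) + 585 = 95982213/163654 - I*sqrt(135607)/149960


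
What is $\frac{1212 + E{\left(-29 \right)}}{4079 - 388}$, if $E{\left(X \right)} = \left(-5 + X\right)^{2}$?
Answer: $\frac{2368}{3691} \approx 0.64156$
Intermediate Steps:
$\frac{1212 + E{\left(-29 \right)}}{4079 - 388} = \frac{1212 + \left(-5 - 29\right)^{2}}{4079 - 388} = \frac{1212 + \left(-34\right)^{2}}{3691} = \left(1212 + 1156\right) \frac{1}{3691} = 2368 \cdot \frac{1}{3691} = \frac{2368}{3691}$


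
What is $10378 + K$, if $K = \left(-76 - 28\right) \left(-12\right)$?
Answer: $11626$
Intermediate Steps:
$K = 1248$ ($K = \left(-104\right) \left(-12\right) = 1248$)
$10378 + K = 10378 + 1248 = 11626$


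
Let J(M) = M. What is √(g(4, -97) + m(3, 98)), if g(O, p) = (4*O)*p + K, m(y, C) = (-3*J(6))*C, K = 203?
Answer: I*√3113 ≈ 55.794*I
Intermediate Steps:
m(y, C) = -18*C (m(y, C) = (-3*6)*C = -18*C)
g(O, p) = 203 + 4*O*p (g(O, p) = (4*O)*p + 203 = 4*O*p + 203 = 203 + 4*O*p)
√(g(4, -97) + m(3, 98)) = √((203 + 4*4*(-97)) - 18*98) = √((203 - 1552) - 1764) = √(-1349 - 1764) = √(-3113) = I*√3113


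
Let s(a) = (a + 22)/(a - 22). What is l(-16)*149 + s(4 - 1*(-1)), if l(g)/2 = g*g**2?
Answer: -20750363/17 ≈ -1.2206e+6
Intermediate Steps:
l(g) = 2*g**3 (l(g) = 2*(g*g**2) = 2*g**3)
s(a) = (22 + a)/(-22 + a)
l(-16)*149 + s(4 - 1*(-1)) = (2*(-16)**3)*149 + (22 + (4 - 1*(-1)))/(-22 + (4 - 1*(-1))) = (2*(-4096))*149 + (22 + (4 + 1))/(-22 + (4 + 1)) = -8192*149 + (22 + 5)/(-22 + 5) = -1220608 + 27/(-17) = -1220608 - 1/17*27 = -1220608 - 27/17 = -20750363/17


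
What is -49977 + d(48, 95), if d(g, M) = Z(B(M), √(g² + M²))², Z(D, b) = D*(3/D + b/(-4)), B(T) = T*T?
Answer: 922753331137/16 - 27075*√11329/2 ≈ 5.7671e+10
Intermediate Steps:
B(T) = T²
Z(D, b) = D*(3/D - b/4) (Z(D, b) = D*(3/D + b*(-¼)) = D*(3/D - b/4))
d(g, M) = (3 - M²*√(M² + g²)/4)² (d(g, M) = (3 - M²*√(g² + M²)/4)² = (3 - M²*√(M² + g²)/4)²)
-49977 + d(48, 95) = -49977 + (-12 + 95²*√(95² + 48²))²/16 = -49977 + (-12 + 9025*√(9025 + 2304))²/16 = -49977 + (-12 + 9025*√11329)²/16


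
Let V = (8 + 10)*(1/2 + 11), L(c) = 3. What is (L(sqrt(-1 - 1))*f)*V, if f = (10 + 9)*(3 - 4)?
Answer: -11799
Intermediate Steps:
f = -19 (f = 19*(-1) = -19)
V = 207 (V = 18*(1/2 + 11) = 18*(23/2) = 207)
(L(sqrt(-1 - 1))*f)*V = (3*(-19))*207 = -57*207 = -11799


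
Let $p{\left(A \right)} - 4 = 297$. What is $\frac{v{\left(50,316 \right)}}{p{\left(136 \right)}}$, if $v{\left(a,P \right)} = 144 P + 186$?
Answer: $\frac{45690}{301} \approx 151.79$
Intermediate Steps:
$v{\left(a,P \right)} = 186 + 144 P$
$p{\left(A \right)} = 301$ ($p{\left(A \right)} = 4 + 297 = 301$)
$\frac{v{\left(50,316 \right)}}{p{\left(136 \right)}} = \frac{186 + 144 \cdot 316}{301} = \left(186 + 45504\right) \frac{1}{301} = 45690 \cdot \frac{1}{301} = \frac{45690}{301}$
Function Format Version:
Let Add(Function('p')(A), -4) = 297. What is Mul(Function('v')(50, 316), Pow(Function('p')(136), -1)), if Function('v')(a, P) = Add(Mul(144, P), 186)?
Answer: Rational(45690, 301) ≈ 151.79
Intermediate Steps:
Function('v')(a, P) = Add(186, Mul(144, P))
Function('p')(A) = 301 (Function('p')(A) = Add(4, 297) = 301)
Mul(Function('v')(50, 316), Pow(Function('p')(136), -1)) = Mul(Add(186, Mul(144, 316)), Pow(301, -1)) = Mul(Add(186, 45504), Rational(1, 301)) = Mul(45690, Rational(1, 301)) = Rational(45690, 301)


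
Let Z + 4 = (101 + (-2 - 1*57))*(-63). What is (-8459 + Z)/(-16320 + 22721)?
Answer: -11109/6401 ≈ -1.7355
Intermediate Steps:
Z = -2650 (Z = -4 + (101 + (-2 - 1*57))*(-63) = -4 + (101 + (-2 - 57))*(-63) = -4 + (101 - 59)*(-63) = -4 + 42*(-63) = -4 - 2646 = -2650)
(-8459 + Z)/(-16320 + 22721) = (-8459 - 2650)/(-16320 + 22721) = -11109/6401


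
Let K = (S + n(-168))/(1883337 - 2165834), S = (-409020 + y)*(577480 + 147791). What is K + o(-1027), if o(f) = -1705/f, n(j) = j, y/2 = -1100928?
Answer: 1944720130705613/290124419 ≈ 6.7031e+6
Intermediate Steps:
y = -2201856 (y = 2*(-1100928) = -2201856)
S = -1893592647396 (S = (-409020 - 2201856)*(577480 + 147791) = -2610876*725271 = -1893592647396)
K = 1893592647564/282497 (K = (-1893592647396 - 168)/(1883337 - 2165834) = -1893592647564/(-282497) = -1893592647564*(-1/282497) = 1893592647564/282497 ≈ 6.7031e+6)
K + o(-1027) = 1893592647564/282497 - 1705/(-1027) = 1893592647564/282497 - 1705*(-1/1027) = 1893592647564/282497 + 1705/1027 = 1944720130705613/290124419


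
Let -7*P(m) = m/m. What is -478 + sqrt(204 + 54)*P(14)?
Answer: -478 - sqrt(258)/7 ≈ -480.29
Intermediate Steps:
P(m) = -1/7 (P(m) = -m/(7*m) = -1/7*1 = -1/7)
-478 + sqrt(204 + 54)*P(14) = -478 + sqrt(204 + 54)*(-1/7) = -478 + sqrt(258)*(-1/7) = -478 - sqrt(258)/7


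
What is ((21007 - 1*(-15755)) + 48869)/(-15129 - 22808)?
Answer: -85631/37937 ≈ -2.2572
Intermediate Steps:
((21007 - 1*(-15755)) + 48869)/(-15129 - 22808) = ((21007 + 15755) + 48869)/(-37937) = (36762 + 48869)*(-1/37937) = 85631*(-1/37937) = -85631/37937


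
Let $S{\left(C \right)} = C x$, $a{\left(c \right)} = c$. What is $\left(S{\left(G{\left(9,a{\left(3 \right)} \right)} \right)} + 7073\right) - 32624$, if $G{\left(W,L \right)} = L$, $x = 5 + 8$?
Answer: $-25512$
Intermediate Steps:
$x = 13$
$S{\left(C \right)} = 13 C$ ($S{\left(C \right)} = C 13 = 13 C$)
$\left(S{\left(G{\left(9,a{\left(3 \right)} \right)} \right)} + 7073\right) - 32624 = \left(13 \cdot 3 + 7073\right) - 32624 = \left(39 + 7073\right) - 32624 = 7112 - 32624 = -25512$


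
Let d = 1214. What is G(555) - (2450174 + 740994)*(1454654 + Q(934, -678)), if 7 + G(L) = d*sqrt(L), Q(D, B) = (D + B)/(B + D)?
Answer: -4642048487047 + 1214*sqrt(555) ≈ -4.6420e+12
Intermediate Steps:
Q(D, B) = 1 (Q(D, B) = (B + D)/(B + D) = 1)
G(L) = -7 + 1214*sqrt(L)
G(555) - (2450174 + 740994)*(1454654 + Q(934, -678)) = (-7 + 1214*sqrt(555)) - (2450174 + 740994)*(1454654 + 1) = (-7 + 1214*sqrt(555)) - 3191168*1454655 = (-7 + 1214*sqrt(555)) - 1*4642048487040 = (-7 + 1214*sqrt(555)) - 4642048487040 = -4642048487047 + 1214*sqrt(555)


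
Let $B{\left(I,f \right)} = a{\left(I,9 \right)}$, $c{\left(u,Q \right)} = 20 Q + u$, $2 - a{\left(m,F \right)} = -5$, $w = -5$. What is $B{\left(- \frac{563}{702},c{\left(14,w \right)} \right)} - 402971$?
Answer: $-402964$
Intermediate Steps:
$a{\left(m,F \right)} = 7$ ($a{\left(m,F \right)} = 2 - -5 = 2 + 5 = 7$)
$c{\left(u,Q \right)} = u + 20 Q$
$B{\left(I,f \right)} = 7$
$B{\left(- \frac{563}{702},c{\left(14,w \right)} \right)} - 402971 = 7 - 402971 = -402964$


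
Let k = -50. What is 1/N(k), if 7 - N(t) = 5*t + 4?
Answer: 1/253 ≈ 0.0039526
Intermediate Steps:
N(t) = 3 - 5*t (N(t) = 7 - (5*t + 4) = 7 - (4 + 5*t) = 7 + (-4 - 5*t) = 3 - 5*t)
1/N(k) = 1/(3 - 5*(-50)) = 1/(3 + 250) = 1/253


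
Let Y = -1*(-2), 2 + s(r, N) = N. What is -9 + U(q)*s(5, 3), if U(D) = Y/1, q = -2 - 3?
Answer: -7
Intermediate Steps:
s(r, N) = -2 + N
Y = 2
q = -5
U(D) = 2 (U(D) = 2/1 = 2*1 = 2)
-9 + U(q)*s(5, 3) = -9 + 2*(-2 + 3) = -9 + 2*1 = -9 + 2 = -7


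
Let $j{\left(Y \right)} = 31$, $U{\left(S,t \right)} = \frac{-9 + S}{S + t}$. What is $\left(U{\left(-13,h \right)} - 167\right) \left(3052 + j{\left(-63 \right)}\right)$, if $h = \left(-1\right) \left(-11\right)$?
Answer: $-480948$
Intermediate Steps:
$h = 11$
$U{\left(S,t \right)} = \frac{-9 + S}{S + t}$
$\left(U{\left(-13,h \right)} - 167\right) \left(3052 + j{\left(-63 \right)}\right) = \left(\frac{-9 - 13}{-13 + 11} - 167\right) \left(3052 + 31\right) = \left(\frac{1}{-2} \left(-22\right) - 167\right) 3083 = \left(\left(- \frac{1}{2}\right) \left(-22\right) - 167\right) 3083 = \left(11 - 167\right) 3083 = \left(-156\right) 3083 = -480948$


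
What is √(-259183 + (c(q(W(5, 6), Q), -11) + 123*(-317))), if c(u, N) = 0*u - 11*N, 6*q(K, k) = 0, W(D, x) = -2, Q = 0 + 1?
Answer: 3*I*√33117 ≈ 545.94*I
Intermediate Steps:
Q = 1
q(K, k) = 0 (q(K, k) = (⅙)*0 = 0)
c(u, N) = -11*N (c(u, N) = 0 - 11*N = -11*N)
√(-259183 + (c(q(W(5, 6), Q), -11) + 123*(-317))) = √(-259183 + (-11*(-11) + 123*(-317))) = √(-259183 + (121 - 38991)) = √(-259183 - 38870) = √(-298053) = 3*I*√33117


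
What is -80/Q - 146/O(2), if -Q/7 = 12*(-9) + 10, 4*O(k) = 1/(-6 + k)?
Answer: 801208/343 ≈ 2335.9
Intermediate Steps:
O(k) = 1/(4*(-6 + k))
Q = 686 (Q = -7*(12*(-9) + 10) = -7*(-108 + 10) = -7*(-98) = 686)
-80/Q - 146/O(2) = -80/686 - 146/(1/(4*(-6 + 2))) = -80*1/686 - 146/((1/4)/(-4)) = -40/343 - 146/((1/4)*(-1/4)) = -40/343 - 146/(-1/16) = -40/343 - 146*(-16) = -40/343 + 2336 = 801208/343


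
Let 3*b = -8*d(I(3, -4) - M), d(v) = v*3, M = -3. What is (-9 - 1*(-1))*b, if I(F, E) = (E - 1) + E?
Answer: -384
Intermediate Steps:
I(F, E) = -1 + 2*E (I(F, E) = (-1 + E) + E = -1 + 2*E)
d(v) = 3*v
b = 48 (b = (-24*((-1 + 2*(-4)) - 1*(-3)))/3 = (-24*((-1 - 8) + 3))/3 = (-24*(-9 + 3))/3 = (-24*(-6))/3 = (-8*(-18))/3 = (⅓)*144 = 48)
(-9 - 1*(-1))*b = (-9 - 1*(-1))*48 = (-9 + 1)*48 = -8*48 = -384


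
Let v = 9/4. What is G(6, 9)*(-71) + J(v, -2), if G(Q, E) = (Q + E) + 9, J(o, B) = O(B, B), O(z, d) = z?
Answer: -1706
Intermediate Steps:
v = 9/4 (v = 9*(1/4) = 9/4 ≈ 2.2500)
J(o, B) = B
G(Q, E) = 9 + E + Q (G(Q, E) = (E + Q) + 9 = 9 + E + Q)
G(6, 9)*(-71) + J(v, -2) = (9 + 9 + 6)*(-71) - 2 = 24*(-71) - 2 = -1704 - 2 = -1706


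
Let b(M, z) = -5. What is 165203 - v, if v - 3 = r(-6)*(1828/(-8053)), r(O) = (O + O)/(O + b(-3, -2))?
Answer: 14633933536/88583 ≈ 1.6520e+5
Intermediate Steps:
r(O) = 2*O/(-5 + O) (r(O) = (O + O)/(O - 5) = (2*O)/(-5 + O) = 2*O/(-5 + O))
v = 243813/88583 (v = 3 + (2*(-6)/(-5 - 6))*(1828/(-8053)) = 3 + (2*(-6)/(-11))*(1828*(-1/8053)) = 3 + (2*(-6)*(-1/11))*(-1828/8053) = 3 + (12/11)*(-1828/8053) = 3 - 21936/88583 = 243813/88583 ≈ 2.7524)
165203 - v = 165203 - 1*243813/88583 = 165203 - 243813/88583 = 14633933536/88583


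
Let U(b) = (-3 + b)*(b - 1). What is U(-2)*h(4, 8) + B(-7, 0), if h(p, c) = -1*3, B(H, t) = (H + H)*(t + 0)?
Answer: -45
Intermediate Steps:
B(H, t) = 2*H*t (B(H, t) = (2*H)*t = 2*H*t)
h(p, c) = -3
U(b) = (-1 + b)*(-3 + b) (U(b) = (-3 + b)*(-1 + b) = (-1 + b)*(-3 + b))
U(-2)*h(4, 8) + B(-7, 0) = (3 + (-2)² - 4*(-2))*(-3) + 2*(-7)*0 = (3 + 4 + 8)*(-3) + 0 = 15*(-3) + 0 = -45 + 0 = -45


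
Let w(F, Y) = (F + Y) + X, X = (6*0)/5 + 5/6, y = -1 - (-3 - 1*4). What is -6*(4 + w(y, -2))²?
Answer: -2809/6 ≈ -468.17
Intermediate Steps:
y = 6 (y = -1 - (-3 - 4) = -1 - 1*(-7) = -1 + 7 = 6)
X = ⅚ (X = 0*(⅕) + 5*(⅙) = 0 + ⅚ = ⅚ ≈ 0.83333)
w(F, Y) = ⅚ + F + Y (w(F, Y) = (F + Y) + ⅚ = ⅚ + F + Y)
-6*(4 + w(y, -2))² = -6*(4 + (⅚ + 6 - 2))² = -6*(4 + 29/6)² = -6*(53/6)² = -6*2809/36 = -2809/6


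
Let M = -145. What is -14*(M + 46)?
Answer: 1386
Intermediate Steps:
-14*(M + 46) = -14*(-145 + 46) = -14*(-99) = 1386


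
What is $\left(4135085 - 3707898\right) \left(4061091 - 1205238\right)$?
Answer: $1219983275511$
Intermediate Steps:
$\left(4135085 - 3707898\right) \left(4061091 - 1205238\right) = \left(4135085 - 3707898\right) 2855853 = 427187 \cdot 2855853 = 1219983275511$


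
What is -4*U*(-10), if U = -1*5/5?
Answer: -40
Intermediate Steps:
U = -1 (U = -5*⅕ = -1)
-4*U*(-10) = -4*(-1)*(-10) = 4*(-10) = -40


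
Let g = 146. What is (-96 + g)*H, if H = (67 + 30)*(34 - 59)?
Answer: -121250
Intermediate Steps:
H = -2425 (H = 97*(-25) = -2425)
(-96 + g)*H = (-96 + 146)*(-2425) = 50*(-2425) = -121250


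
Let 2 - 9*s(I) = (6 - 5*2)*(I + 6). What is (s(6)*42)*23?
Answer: 16100/3 ≈ 5366.7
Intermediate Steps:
s(I) = 26/9 + 4*I/9 (s(I) = 2/9 - (6 - 5*2)*(I + 6)/9 = 2/9 - (6 - 10)*(6 + I)/9 = 2/9 - (-4)*(6 + I)/9 = 2/9 - (-24 - 4*I)/9 = 2/9 + (8/3 + 4*I/9) = 26/9 + 4*I/9)
(s(6)*42)*23 = ((26/9 + (4/9)*6)*42)*23 = ((26/9 + 8/3)*42)*23 = ((50/9)*42)*23 = (700/3)*23 = 16100/3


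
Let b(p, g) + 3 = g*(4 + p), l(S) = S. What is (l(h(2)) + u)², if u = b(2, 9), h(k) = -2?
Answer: 2401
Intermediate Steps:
b(p, g) = -3 + g*(4 + p)
u = 51 (u = -3 + 4*9 + 9*2 = -3 + 36 + 18 = 51)
(l(h(2)) + u)² = (-2 + 51)² = 49² = 2401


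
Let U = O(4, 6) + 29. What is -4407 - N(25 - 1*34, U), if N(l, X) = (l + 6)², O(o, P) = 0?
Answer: -4416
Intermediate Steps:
U = 29 (U = 0 + 29 = 29)
N(l, X) = (6 + l)²
-4407 - N(25 - 1*34, U) = -4407 - (6 + (25 - 1*34))² = -4407 - (6 + (25 - 34))² = -4407 - (6 - 9)² = -4407 - 1*(-3)² = -4407 - 1*9 = -4407 - 9 = -4416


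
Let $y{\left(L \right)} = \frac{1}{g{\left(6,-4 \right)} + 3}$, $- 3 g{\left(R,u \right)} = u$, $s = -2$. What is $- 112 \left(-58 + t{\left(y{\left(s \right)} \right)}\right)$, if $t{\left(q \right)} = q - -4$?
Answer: $\frac{78288}{13} \approx 6022.2$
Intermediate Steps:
$g{\left(R,u \right)} = - \frac{u}{3}$
$y{\left(L \right)} = \frac{3}{13}$ ($y{\left(L \right)} = \frac{1}{\left(- \frac{1}{3}\right) \left(-4\right) + 3} = \frac{1}{\frac{4}{3} + 3} = \frac{1}{\frac{13}{3}} = \frac{3}{13}$)
$t{\left(q \right)} = 4 + q$ ($t{\left(q \right)} = q + 4 = 4 + q$)
$- 112 \left(-58 + t{\left(y{\left(s \right)} \right)}\right) = - 112 \left(-58 + \left(4 + \frac{3}{13}\right)\right) = - 112 \left(-58 + \frac{55}{13}\right) = \left(-112\right) \left(- \frac{699}{13}\right) = \frac{78288}{13}$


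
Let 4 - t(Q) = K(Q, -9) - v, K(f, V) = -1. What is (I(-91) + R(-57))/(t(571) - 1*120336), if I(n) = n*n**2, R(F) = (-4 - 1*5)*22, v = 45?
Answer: 753769/120286 ≈ 6.2665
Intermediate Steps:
t(Q) = 50 (t(Q) = 4 - (-1 - 1*45) = 4 - (-1 - 45) = 4 - 1*(-46) = 4 + 46 = 50)
R(F) = -198 (R(F) = (-4 - 5)*22 = -9*22 = -198)
I(n) = n**3
(I(-91) + R(-57))/(t(571) - 1*120336) = ((-91)**3 - 198)/(50 - 1*120336) = (-753571 - 198)/(50 - 120336) = -753769/(-120286) = -753769*(-1/120286) = 753769/120286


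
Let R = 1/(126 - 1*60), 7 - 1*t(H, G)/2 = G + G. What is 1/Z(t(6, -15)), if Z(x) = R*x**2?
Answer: 33/2738 ≈ 0.012053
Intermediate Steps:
t(H, G) = 14 - 4*G (t(H, G) = 14 - 2*(G + G) = 14 - 4*G)
R = 1/66 (R = 1/(126 - 60) = 1/66 ≈ 0.015152)
Z(x) = x**2/66
1/Z(t(6, -15)) = 1/((14 - 4*(-15))**2/66) = 1/((14 + 60)**2/66) = 1/((1/66)*74**2) = 1/((1/66)*5476) = 1/(2738/33) = 33/2738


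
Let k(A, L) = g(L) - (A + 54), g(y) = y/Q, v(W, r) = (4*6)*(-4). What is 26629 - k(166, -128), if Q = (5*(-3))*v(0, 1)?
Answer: 1208209/45 ≈ 26849.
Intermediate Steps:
v(W, r) = -96 (v(W, r) = 24*(-4) = -96)
Q = 1440 (Q = (5*(-3))*(-96) = -15*(-96) = 1440)
g(y) = y/1440
k(A, L) = -54 - A + L/1440 (k(A, L) = L/1440 - (A + 54) = L/1440 - (54 + A) = L/1440 + (-54 - A) = -54 - A + L/1440)
26629 - k(166, -128) = 26629 - (-54 - 1*166 + (1/1440)*(-128)) = 26629 - (-54 - 166 - 4/45) = 26629 - 1*(-9904/45) = 26629 + 9904/45 = 1208209/45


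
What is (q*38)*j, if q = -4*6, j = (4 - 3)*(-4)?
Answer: 3648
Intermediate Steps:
j = -4 (j = 1*(-4) = -4)
q = -24
(q*38)*j = -24*38*(-4) = -912*(-4) = 3648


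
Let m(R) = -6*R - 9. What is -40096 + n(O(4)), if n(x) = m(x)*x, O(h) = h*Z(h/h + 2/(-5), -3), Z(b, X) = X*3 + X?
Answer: -53488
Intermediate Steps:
Z(b, X) = 4*X (Z(b, X) = 3*X + X = 4*X)
m(R) = -9 - 6*R
O(h) = -12*h (O(h) = h*(4*(-3)) = h*(-12) = -12*h)
n(x) = x*(-9 - 6*x) (n(x) = (-9 - 6*x)*x = x*(-9 - 6*x))
-40096 + n(O(4)) = -40096 - 3*(-12*4)*(3 + 2*(-12*4)) = -40096 - 3*(-48)*(3 + 2*(-48)) = -40096 - 3*(-48)*(3 - 96) = -40096 - 3*(-48)*(-93) = -40096 - 13392 = -53488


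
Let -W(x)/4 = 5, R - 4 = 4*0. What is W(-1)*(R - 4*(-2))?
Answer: -240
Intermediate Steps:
R = 4 (R = 4 + 4*0 = 4 + 0 = 4)
W(x) = -20 (W(x) = -4*5 = -20)
W(-1)*(R - 4*(-2)) = -20*(4 - 4*(-2)) = -20*(4 + 8) = -20*12 = -240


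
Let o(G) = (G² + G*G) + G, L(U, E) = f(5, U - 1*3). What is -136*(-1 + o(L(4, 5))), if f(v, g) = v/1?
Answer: -7344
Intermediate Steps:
f(v, g) = v (f(v, g) = v*1 = v)
L(U, E) = 5
o(G) = G + 2*G² (o(G) = (G² + G²) + G = 2*G² + G = G + 2*G²)
-136*(-1 + o(L(4, 5))) = -136*(-1 + 5*(1 + 2*5)) = -136*(-1 + 5*(1 + 10)) = -136*(-1 + 5*11) = -136*(-1 + 55) = -136*54 = -7344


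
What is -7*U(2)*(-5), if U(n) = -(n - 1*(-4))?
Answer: -210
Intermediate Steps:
U(n) = -4 - n (U(n) = -(n + 4) = -(4 + n) = -4 - n)
-7*U(2)*(-5) = -7*(-4 - 1*2)*(-5) = -7*(-4 - 2)*(-5) = -7*(-6)*(-5) = 42*(-5) = -210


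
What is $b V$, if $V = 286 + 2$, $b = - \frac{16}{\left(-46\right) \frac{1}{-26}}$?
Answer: $- \frac{59904}{23} \approx -2604.5$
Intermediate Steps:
$b = - \frac{208}{23}$ ($b = - \frac{16}{\left(-46\right) \left(- \frac{1}{26}\right)} = - \frac{16}{\frac{23}{13}} = \left(-16\right) \frac{13}{23} = - \frac{208}{23} \approx -9.0435$)
$V = 288$
$b V = \left(- \frac{208}{23}\right) 288 = - \frac{59904}{23}$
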